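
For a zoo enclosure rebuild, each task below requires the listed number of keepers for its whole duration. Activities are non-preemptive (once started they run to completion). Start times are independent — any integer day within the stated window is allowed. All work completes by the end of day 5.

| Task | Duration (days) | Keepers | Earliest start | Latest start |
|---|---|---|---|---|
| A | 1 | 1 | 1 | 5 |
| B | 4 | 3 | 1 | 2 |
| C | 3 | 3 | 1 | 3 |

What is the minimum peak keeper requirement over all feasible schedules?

6

Early-start (A@1, B@1, C@1) gives peak 7: d1:7  d2:6  d3:6  d4:3  d5:0.
Shift C→2.
Schedule A@1, B@1, C@2: d1:4  d2:6  d3:6  d4:6  d5:0 — peak 6.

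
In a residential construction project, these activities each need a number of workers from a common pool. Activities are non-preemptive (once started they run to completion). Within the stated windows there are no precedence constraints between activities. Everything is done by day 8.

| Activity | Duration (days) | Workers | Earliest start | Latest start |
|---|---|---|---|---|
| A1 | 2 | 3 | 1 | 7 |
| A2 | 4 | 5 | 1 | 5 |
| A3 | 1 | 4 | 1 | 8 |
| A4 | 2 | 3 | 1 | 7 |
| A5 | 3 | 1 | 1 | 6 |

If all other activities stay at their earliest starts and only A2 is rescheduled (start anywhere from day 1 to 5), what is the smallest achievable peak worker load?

A2@1: d1:16  d2:12  d3:6  d4:5  d5:0  d6:0  d7:0  d8:0 → peak 16
A2@2: d1:11  d2:12  d3:6  d4:5  d5:5  d6:0  d7:0  d8:0 → peak 12
A2@3: d1:11  d2:7  d3:6  d4:5  d5:5  d6:5  d7:0  d8:0 → peak 11
A2@4: d1:11  d2:7  d3:1  d4:5  d5:5  d6:5  d7:5  d8:0 → peak 11
A2@5: d1:11  d2:7  d3:1  d4:0  d5:5  d6:5  d7:5  d8:5 → peak 11
Best is A2@3, peak 11.

11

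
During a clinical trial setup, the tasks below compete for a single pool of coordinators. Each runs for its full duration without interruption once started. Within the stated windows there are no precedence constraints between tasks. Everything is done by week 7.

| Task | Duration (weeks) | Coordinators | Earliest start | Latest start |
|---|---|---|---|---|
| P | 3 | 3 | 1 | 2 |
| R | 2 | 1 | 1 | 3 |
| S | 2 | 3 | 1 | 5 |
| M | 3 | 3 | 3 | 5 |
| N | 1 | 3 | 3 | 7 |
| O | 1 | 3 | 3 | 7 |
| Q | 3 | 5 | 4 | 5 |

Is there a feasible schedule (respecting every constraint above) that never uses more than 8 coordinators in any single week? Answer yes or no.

Schedule P@1, R@1, S@1, M@3, N@4, O@6, Q@5: w1:7  w2:7  w3:6  w4:6  w5:8  w6:8  w7:5 — peak 8 ≤ 8.

yes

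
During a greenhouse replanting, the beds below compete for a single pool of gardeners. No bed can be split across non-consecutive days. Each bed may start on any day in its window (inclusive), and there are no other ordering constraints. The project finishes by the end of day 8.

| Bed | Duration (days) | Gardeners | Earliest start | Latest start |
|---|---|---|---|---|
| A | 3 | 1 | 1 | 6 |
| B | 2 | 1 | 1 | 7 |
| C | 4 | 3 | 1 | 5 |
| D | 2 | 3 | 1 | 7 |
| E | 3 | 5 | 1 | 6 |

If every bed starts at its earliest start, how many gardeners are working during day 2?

At early start, day 2 has: A, B, C, D, E.
Demand: 1 + 1 + 3 + 3 + 5 = 13.

13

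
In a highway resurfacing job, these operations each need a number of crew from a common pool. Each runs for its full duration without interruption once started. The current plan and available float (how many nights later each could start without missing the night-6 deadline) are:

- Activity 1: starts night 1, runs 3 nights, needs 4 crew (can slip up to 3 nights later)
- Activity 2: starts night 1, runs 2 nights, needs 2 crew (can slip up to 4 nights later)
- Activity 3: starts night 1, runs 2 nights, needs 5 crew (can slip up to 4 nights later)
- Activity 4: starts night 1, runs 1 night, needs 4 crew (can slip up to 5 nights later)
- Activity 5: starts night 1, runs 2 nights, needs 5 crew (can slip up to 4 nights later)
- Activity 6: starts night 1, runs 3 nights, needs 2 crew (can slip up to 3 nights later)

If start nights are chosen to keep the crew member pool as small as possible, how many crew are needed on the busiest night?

9

Early-start (Activity 1@1, Activity 2@1, Activity 3@1, Activity 4@1, Activity 5@1, Activity 6@1) gives peak 22: n1:22  n2:18  n3:6  n4:0  n5:0  n6:0.
Shift Activity 2→3, Activity 4→4, Activity 5→5, Activity 6→3.
Schedule Activity 1@1, Activity 2@3, Activity 3@1, Activity 4@4, Activity 5@5, Activity 6@3: n1:9  n2:9  n3:8  n4:8  n5:7  n6:5 — peak 9.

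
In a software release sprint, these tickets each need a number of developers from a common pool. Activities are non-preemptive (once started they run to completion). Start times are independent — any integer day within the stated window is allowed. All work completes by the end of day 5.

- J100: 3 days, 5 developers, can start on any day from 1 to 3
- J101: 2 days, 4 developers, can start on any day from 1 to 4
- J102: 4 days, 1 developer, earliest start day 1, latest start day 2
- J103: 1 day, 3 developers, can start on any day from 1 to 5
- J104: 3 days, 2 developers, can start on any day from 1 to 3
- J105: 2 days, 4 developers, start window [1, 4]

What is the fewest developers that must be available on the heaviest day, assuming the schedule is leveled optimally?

10

Early-start (J100@1, J101@1, J102@1, J103@1, J104@1, J105@1) gives peak 19: d1:19  d2:16  d3:8  d4:1  d5:0.
Shift J103→4, J104→3, J105→4.
Schedule J100@1, J101@1, J102@1, J103@4, J104@3, J105@4: d1:10  d2:10  d3:8  d4:10  d5:6 — peak 10.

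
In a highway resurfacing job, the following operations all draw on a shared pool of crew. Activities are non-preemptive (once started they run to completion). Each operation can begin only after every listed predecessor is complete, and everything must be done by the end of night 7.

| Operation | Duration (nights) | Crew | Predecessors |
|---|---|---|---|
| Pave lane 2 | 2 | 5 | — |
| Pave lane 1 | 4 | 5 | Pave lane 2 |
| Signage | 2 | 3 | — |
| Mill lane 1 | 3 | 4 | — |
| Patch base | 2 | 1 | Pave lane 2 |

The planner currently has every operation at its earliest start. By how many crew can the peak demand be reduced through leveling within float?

Early-start peak: n1:12  n2:12  n3:10  n4:6  n5:5  n6:5  n7:0 ⇒ 12.
Leveled (Pave lane 2@1, Pave lane 1@3, Signage@1, Mill lane 1@3, Patch base@6): n1:8  n2:8  n3:9  n4:9  n5:9  n6:6  n7:1 ⇒ 9.
Reduction 12 − 9 = 3.

3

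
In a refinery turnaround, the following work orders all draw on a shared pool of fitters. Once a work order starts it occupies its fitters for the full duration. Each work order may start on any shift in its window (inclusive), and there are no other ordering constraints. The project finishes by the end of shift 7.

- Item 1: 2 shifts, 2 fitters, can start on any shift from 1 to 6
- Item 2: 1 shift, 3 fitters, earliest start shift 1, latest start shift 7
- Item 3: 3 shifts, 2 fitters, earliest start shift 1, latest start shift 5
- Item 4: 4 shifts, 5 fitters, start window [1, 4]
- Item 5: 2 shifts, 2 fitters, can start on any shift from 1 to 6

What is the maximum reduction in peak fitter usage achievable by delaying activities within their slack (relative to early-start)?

8

Early-start peak: s1:14  s2:11  s3:7  s4:5  s5:0  s6:0  s7:0 ⇒ 14.
Leveled (Item 1@1, Item 2@3, Item 3@1, Item 4@4, Item 5@1): s1:6  s2:6  s3:5  s4:5  s5:5  s6:5  s7:5 ⇒ 6.
Reduction 14 − 6 = 8.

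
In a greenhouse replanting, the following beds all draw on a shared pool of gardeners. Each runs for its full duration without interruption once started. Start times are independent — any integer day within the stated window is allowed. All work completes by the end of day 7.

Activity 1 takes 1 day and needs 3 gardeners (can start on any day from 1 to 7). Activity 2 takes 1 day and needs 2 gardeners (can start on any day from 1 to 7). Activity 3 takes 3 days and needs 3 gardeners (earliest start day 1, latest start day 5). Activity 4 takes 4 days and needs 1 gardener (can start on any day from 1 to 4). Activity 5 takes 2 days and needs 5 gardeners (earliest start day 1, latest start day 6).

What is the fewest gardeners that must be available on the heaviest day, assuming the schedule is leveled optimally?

Early-start (Activity 1@1, Activity 2@1, Activity 3@1, Activity 4@1, Activity 5@1) gives peak 14: d1:14  d2:9  d3:4  d4:1  d5:0  d6:0  d7:0.
Shift Activity 3→2, Activity 4→2, Activity 5→6.
Schedule Activity 1@1, Activity 2@1, Activity 3@2, Activity 4@2, Activity 5@6: d1:5  d2:4  d3:4  d4:4  d5:1  d6:5  d7:5 — peak 5.

5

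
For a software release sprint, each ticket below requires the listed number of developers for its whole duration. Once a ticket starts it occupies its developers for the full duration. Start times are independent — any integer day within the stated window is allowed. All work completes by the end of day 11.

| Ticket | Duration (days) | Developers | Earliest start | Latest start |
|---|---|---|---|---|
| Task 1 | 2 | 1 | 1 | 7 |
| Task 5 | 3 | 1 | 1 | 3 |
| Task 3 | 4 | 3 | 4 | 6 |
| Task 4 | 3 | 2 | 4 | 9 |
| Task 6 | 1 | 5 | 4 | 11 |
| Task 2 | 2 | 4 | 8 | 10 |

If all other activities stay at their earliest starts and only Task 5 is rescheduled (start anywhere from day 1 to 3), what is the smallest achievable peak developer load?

Task 5@1: d1:2  d2:2  d3:1  d4:10  d5:5  d6:5  d7:3  d8:4  d9:4  d10:0  d11:0 → peak 10
Task 5@2: d1:1  d2:2  d3:1  d4:11  d5:5  d6:5  d7:3  d8:4  d9:4  d10:0  d11:0 → peak 11
Task 5@3: d1:1  d2:1  d3:1  d4:11  d5:6  d6:5  d7:3  d8:4  d9:4  d10:0  d11:0 → peak 11
Best is Task 5@1, peak 10.

10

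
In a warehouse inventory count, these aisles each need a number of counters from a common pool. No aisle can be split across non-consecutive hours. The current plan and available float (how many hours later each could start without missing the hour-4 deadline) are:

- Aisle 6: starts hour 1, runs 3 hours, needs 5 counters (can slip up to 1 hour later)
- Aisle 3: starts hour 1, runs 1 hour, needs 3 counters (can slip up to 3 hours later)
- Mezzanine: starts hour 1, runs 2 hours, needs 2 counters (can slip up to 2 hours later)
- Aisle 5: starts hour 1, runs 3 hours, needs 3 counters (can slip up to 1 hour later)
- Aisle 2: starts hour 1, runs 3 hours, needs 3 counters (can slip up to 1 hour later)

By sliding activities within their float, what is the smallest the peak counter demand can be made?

13

Early-start (Aisle 6@1, Aisle 3@1, Mezzanine@1, Aisle 5@1, Aisle 2@1) gives peak 16: h1:16  h2:13  h3:11  h4:0.
Shift Aisle 2→2.
Schedule Aisle 6@1, Aisle 3@1, Mezzanine@1, Aisle 5@1, Aisle 2@2: h1:13  h2:13  h3:11  h4:3 — peak 13.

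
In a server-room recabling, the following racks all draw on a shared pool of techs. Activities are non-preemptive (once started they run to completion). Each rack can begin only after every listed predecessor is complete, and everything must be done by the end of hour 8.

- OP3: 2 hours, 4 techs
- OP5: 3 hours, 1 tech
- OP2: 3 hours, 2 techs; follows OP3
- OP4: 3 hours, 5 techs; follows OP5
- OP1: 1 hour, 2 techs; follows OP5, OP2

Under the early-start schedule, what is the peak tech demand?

Early-start schedule: OP3@1, OP5@1, OP2@3, OP4@4, OP1@6.
Load per hour: hour 1: 5, hour 2: 5, hour 3: 3, hour 4: 7, hour 5: 7, hour 6: 7, hour 7: 0, hour 8: 0.
Peak is 7.

7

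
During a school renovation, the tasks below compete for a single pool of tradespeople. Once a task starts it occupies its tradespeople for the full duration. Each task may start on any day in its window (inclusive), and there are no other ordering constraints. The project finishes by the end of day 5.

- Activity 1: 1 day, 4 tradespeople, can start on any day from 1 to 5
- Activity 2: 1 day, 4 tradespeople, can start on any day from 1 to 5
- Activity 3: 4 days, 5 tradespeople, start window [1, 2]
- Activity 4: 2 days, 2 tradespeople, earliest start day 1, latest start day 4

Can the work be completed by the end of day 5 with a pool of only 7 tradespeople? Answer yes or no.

no

The minimum achievable peak is 8; 7 < 8, so no feasible schedule stays within the cap.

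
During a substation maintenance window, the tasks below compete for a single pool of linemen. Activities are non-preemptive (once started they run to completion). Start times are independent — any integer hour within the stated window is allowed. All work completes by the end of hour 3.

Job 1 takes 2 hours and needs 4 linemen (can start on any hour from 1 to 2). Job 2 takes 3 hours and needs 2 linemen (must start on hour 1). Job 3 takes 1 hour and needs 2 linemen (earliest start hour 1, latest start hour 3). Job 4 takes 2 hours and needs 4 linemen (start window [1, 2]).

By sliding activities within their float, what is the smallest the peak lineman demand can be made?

Early-start (Job 1@1, Job 2@1, Job 3@1, Job 4@1) gives peak 12: h1:12  h2:10  h3:2.
Shift Job 4→2.
Schedule Job 1@1, Job 2@1, Job 3@1, Job 4@2: h1:8  h2:10  h3:6 — peak 10.
No arrangement of the 12 feasible schedules does better.

10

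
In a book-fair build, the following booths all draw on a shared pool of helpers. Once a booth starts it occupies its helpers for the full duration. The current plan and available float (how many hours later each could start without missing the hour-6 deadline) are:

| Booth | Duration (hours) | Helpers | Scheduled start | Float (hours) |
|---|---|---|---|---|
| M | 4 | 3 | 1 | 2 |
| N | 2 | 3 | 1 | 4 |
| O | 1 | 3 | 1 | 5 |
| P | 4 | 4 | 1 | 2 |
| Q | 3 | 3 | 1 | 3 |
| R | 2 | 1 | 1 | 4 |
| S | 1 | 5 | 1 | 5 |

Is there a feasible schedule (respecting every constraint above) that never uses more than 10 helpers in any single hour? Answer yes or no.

Schedule M@1, N@1, O@1, P@2, Q@3, R@5, S@6: h1:9  h2:10  h3:10  h4:10  h5:8  h6:6 — peak 10 ≤ 10.

yes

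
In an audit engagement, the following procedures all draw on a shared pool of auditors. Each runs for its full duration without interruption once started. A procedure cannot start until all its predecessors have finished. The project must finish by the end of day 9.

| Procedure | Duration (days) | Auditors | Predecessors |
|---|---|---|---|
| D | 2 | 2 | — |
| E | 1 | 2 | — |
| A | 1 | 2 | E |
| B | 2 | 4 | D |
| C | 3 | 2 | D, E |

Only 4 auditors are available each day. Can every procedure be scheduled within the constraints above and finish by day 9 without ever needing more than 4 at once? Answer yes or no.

yes

Schedule D@1, E@1, A@2, B@3, C@5: d1:4  d2:4  d3:4  d4:4  d5:2  d6:2  d7:2  d8:0  d9:0 — peak 4 ≤ 4.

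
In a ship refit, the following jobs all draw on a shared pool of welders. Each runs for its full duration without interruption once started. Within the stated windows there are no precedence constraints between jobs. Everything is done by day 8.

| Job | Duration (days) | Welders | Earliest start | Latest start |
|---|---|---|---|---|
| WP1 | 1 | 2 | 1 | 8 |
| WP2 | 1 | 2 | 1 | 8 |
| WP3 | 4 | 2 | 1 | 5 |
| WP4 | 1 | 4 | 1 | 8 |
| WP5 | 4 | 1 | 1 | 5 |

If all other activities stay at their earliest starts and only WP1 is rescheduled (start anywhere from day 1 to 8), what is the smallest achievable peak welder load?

WP1@1: d1:11  d2:3  d3:3  d4:3  d5:0  d6:0  d7:0  d8:0 → peak 11
WP1@2: d1:9  d2:5  d3:3  d4:3  d5:0  d6:0  d7:0  d8:0 → peak 9
WP1@3: d1:9  d2:3  d3:5  d4:3  d5:0  d6:0  d7:0  d8:0 → peak 9
WP1@4: d1:9  d2:3  d3:3  d4:5  d5:0  d6:0  d7:0  d8:0 → peak 9
WP1@5: d1:9  d2:3  d3:3  d4:3  d5:2  d6:0  d7:0  d8:0 → peak 9
WP1@6: d1:9  d2:3  d3:3  d4:3  d5:0  d6:2  d7:0  d8:0 → peak 9
WP1@7: d1:9  d2:3  d3:3  d4:3  d5:0  d6:0  d7:2  d8:0 → peak 9
WP1@8: d1:9  d2:3  d3:3  d4:3  d5:0  d6:0  d7:0  d8:2 → peak 9
Best is WP1@2, peak 9.

9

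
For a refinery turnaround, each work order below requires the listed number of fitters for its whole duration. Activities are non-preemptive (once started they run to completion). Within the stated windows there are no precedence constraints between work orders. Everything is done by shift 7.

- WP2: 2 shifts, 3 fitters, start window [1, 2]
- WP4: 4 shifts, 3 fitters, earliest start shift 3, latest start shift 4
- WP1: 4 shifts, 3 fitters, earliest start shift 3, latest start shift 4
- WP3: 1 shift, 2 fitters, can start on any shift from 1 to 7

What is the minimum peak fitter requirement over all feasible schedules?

6

Schedule WP2@1, WP4@3, WP1@3, WP3@1: s1:5  s2:3  s3:6  s4:6  s5:6  s6:6  s7:0 — peak 6.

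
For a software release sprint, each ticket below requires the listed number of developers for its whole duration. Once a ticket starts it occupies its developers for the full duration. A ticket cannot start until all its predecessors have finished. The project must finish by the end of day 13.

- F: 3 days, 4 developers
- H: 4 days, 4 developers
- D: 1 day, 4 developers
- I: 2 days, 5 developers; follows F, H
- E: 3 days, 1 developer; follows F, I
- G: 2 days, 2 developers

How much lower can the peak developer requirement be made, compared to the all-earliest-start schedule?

Early-start peak: d1:14  d2:10  d3:8  d4:4  d5:5  d6:5  d7:1  d8:1  d9:1  d10:0  d11:0  d12:0  d13:0 ⇒ 14.
Leveled (F@1, H@4, D@8, I@9, E@11, G@11): d1:4  d2:4  d3:4  d4:4  d5:4  d6:4  d7:4  d8:4  d9:5  d10:5  d11:3  d12:3  d13:1 ⇒ 5.
Reduction 14 − 5 = 9.

9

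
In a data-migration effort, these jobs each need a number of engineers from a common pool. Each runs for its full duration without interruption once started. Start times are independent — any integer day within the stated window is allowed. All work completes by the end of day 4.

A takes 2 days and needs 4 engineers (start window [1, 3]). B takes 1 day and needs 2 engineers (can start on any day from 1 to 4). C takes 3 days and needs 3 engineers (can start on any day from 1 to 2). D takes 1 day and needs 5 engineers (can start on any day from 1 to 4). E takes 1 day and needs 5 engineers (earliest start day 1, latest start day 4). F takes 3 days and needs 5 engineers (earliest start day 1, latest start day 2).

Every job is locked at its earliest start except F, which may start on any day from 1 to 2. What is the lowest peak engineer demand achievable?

F@1: d1:24  d2:12  d3:8  d4:0 → peak 24
F@2: d1:19  d2:12  d3:8  d4:5 → peak 19
Best is F@2, peak 19.

19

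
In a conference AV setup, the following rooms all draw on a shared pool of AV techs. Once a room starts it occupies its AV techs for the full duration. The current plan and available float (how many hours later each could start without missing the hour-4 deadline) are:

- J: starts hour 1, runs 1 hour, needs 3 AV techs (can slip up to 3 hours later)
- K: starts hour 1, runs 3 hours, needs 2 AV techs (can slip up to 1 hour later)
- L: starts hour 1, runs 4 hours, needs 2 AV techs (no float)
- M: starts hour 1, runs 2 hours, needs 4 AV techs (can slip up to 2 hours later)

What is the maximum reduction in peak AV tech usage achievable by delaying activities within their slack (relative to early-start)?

Early-start peak: h1:11  h2:8  h3:4  h4:2 ⇒ 11.
Leveled (J@1, K@1, L@1, M@2): h1:7  h2:8  h3:8  h4:2 ⇒ 8.
Reduction 11 − 8 = 3.

3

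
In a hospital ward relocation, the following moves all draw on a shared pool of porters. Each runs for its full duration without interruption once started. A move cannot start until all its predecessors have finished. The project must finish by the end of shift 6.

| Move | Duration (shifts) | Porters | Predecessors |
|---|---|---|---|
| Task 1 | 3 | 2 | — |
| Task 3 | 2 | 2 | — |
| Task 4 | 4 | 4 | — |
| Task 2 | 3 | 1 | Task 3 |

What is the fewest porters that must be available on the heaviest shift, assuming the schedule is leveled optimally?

Early-start (Task 1@1, Task 3@1, Task 4@1, Task 2@3) gives peak 8: s1:8  s2:8  s3:7  s4:5  s5:1  s6:0.
Shift Task 4→3, Task 2→4.
Schedule Task 1@1, Task 3@1, Task 4@3, Task 2@4: s1:4  s2:4  s3:6  s4:5  s5:5  s6:5 — peak 6.

6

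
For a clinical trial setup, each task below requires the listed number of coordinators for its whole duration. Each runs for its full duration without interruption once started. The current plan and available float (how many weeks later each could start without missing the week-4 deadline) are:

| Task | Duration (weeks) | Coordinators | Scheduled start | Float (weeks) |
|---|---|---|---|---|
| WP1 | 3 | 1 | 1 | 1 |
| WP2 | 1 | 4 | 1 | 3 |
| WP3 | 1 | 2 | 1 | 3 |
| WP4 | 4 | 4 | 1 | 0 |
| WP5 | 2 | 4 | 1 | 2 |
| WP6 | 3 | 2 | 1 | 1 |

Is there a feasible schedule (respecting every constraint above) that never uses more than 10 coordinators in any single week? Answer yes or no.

The minimum achievable peak is 11; 10 < 11, so no feasible schedule stays within the cap.

no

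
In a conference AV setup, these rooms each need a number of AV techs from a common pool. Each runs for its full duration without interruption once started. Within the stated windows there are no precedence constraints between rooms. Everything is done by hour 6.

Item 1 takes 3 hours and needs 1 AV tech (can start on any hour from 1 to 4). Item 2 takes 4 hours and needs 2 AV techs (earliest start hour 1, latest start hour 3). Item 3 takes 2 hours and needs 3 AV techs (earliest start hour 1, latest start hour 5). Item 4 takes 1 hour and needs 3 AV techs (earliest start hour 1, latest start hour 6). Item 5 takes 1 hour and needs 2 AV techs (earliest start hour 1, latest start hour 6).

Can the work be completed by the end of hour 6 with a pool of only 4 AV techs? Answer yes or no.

no

The minimum achievable peak is 5; 4 < 5, so no feasible schedule stays within the cap.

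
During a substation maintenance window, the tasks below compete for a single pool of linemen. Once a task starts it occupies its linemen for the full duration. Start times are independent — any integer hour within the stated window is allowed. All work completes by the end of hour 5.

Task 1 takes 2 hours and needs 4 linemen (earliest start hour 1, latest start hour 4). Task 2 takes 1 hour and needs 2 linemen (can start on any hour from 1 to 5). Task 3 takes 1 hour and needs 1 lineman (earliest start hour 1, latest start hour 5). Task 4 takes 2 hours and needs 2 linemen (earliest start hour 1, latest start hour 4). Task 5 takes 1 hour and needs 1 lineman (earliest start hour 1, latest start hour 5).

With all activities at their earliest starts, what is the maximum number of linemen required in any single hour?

Early-start schedule: Task 1@1, Task 2@1, Task 3@1, Task 4@1, Task 5@1.
Load per hour: hour 1: 10, hour 2: 6, hour 3: 0, hour 4: 0, hour 5: 0.
Peak is 10.

10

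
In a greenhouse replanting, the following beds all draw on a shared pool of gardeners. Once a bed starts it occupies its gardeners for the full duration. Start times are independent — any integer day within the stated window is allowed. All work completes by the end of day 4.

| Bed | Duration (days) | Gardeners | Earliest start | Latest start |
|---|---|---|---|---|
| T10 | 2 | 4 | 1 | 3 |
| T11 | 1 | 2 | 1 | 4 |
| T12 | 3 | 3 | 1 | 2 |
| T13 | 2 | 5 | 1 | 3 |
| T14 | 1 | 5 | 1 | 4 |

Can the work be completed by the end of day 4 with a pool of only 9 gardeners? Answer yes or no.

Schedule T10@1, T11@2, T12@2, T13@3, T14@1: d1:9  d2:9  d3:8  d4:8 — peak 9 ≤ 9.

yes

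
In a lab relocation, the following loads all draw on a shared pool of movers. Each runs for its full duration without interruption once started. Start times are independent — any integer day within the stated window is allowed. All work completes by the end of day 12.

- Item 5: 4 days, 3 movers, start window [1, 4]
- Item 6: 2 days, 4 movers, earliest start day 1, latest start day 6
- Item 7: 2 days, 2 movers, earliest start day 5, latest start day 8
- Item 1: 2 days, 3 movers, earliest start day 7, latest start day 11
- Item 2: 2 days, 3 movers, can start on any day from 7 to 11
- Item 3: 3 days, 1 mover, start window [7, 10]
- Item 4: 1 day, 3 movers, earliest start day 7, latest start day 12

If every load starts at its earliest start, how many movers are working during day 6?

At early start, day 6 has: Item 7.
Demand: 2 = 2.

2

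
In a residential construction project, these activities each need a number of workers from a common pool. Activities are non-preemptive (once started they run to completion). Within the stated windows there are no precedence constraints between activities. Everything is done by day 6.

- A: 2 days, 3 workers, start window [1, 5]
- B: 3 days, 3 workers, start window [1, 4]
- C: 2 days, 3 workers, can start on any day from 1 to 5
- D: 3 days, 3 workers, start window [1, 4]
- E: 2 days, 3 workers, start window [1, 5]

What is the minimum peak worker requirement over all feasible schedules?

Early-start (A@1, B@1, C@1, D@1, E@1) gives peak 15: d1:15  d2:15  d3:6  d4:0  d5:0  d6:0.
Shift C→3, D→4, E→5.
Schedule A@1, B@1, C@3, D@4, E@5: d1:6  d2:6  d3:6  d4:6  d5:6  d6:6 — peak 6.
Total worker-days = 36 over 6 days ⇒ peak ≥ ⌈36/6⌉ = 6, so 6 is optimal.

6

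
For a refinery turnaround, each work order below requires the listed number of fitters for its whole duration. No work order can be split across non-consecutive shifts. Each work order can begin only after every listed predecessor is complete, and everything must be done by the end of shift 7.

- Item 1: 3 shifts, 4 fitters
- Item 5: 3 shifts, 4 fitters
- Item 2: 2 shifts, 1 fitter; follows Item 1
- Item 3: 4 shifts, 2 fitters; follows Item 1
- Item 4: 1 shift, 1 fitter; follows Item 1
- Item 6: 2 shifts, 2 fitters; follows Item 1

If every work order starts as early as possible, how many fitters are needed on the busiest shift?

Early-start schedule: Item 1@1, Item 5@1, Item 2@4, Item 3@4, Item 4@4, Item 6@4.
Load per shift: shift 1: 8, shift 2: 8, shift 3: 8, shift 4: 6, shift 5: 5, shift 6: 2, shift 7: 2.
Peak is 8.

8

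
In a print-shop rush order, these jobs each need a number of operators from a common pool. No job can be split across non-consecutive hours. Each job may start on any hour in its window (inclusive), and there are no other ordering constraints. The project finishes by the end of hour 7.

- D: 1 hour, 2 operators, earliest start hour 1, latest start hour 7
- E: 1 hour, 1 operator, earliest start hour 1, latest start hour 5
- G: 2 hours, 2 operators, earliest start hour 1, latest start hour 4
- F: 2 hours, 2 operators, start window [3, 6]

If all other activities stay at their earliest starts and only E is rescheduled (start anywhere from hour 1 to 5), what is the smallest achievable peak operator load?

4

E@1: h1:5  h2:2  h3:2  h4:2  h5:0  h6:0  h7:0 → peak 5
E@2: h1:4  h2:3  h3:2  h4:2  h5:0  h6:0  h7:0 → peak 4
E@3: h1:4  h2:2  h3:3  h4:2  h5:0  h6:0  h7:0 → peak 4
E@4: h1:4  h2:2  h3:2  h4:3  h5:0  h6:0  h7:0 → peak 4
E@5: h1:4  h2:2  h3:2  h4:2  h5:1  h6:0  h7:0 → peak 4
Best is E@2, peak 4.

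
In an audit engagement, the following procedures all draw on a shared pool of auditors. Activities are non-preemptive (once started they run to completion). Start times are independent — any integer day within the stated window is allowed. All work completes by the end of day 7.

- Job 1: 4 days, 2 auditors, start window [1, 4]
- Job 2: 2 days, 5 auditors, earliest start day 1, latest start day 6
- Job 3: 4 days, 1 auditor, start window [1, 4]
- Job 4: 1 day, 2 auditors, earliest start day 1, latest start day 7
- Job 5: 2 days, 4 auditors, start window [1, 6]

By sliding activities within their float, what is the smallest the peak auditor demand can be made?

Early-start (Job 1@1, Job 2@1, Job 3@1, Job 4@1, Job 5@1) gives peak 14: d1:14  d2:12  d3:3  d4:3  d5:0  d6:0  d7:0.
Shift Job 2→5, Job 3→3, Job 4→3.
Schedule Job 1@1, Job 2@5, Job 3@3, Job 4@3, Job 5@1: d1:6  d2:6  d3:5  d4:3  d5:6  d6:6  d7:0 — peak 6.

6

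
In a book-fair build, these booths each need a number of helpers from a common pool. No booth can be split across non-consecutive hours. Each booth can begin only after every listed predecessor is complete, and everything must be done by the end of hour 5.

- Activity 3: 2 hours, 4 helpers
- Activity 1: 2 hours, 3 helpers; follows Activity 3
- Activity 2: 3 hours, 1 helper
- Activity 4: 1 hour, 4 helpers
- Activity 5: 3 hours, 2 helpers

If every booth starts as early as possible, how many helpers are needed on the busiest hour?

11

Early-start schedule: Activity 3@1, Activity 1@3, Activity 2@1, Activity 4@1, Activity 5@1.
Load per hour: hour 1: 11, hour 2: 7, hour 3: 6, hour 4: 3, hour 5: 0.
Peak is 11.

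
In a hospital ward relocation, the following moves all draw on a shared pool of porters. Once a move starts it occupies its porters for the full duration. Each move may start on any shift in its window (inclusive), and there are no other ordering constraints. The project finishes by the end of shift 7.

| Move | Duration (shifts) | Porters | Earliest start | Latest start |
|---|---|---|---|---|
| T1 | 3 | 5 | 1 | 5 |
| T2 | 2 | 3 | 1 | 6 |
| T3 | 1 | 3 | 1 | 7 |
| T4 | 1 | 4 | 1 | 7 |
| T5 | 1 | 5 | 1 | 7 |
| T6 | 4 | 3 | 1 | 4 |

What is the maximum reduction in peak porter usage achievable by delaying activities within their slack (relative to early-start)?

Early-start peak: s1:23  s2:11  s3:8  s4:3  s5:0  s6:0  s7:0 ⇒ 23.
Leveled (T1@1, T2@1, T3@3, T4@4, T5@5, T6@4): s1:8  s2:8  s3:8  s4:7  s5:8  s6:3  s7:3 ⇒ 8.
Reduction 23 − 8 = 15.

15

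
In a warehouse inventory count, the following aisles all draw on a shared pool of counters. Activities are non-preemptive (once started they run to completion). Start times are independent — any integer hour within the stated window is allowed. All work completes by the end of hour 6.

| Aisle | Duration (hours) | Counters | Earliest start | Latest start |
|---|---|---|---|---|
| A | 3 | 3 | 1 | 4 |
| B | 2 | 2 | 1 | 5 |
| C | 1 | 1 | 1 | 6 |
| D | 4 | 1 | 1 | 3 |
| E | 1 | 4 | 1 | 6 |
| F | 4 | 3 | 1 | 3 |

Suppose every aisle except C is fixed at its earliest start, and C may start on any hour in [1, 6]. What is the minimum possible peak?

13

C@1: h1:14  h2:9  h3:7  h4:4  h5:0  h6:0 → peak 14
C@2: h1:13  h2:10  h3:7  h4:4  h5:0  h6:0 → peak 13
C@3: h1:13  h2:9  h3:8  h4:4  h5:0  h6:0 → peak 13
C@4: h1:13  h2:9  h3:7  h4:5  h5:0  h6:0 → peak 13
C@5: h1:13  h2:9  h3:7  h4:4  h5:1  h6:0 → peak 13
C@6: h1:13  h2:9  h3:7  h4:4  h5:0  h6:1 → peak 13
Best is C@2, peak 13.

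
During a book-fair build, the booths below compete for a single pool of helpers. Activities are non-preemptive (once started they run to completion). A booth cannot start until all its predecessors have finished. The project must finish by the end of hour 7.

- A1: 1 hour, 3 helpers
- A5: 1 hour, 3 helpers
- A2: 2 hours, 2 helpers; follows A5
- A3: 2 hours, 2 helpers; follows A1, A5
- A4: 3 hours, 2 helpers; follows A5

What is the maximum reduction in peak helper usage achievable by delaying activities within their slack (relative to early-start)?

Early-start peak: h1:6  h2:6  h3:6  h4:2  h5:0  h6:0  h7:0 ⇒ 6.
Leveled (A1@1, A5@2, A2@3, A3@3, A4@5): h1:3  h2:3  h3:4  h4:4  h5:2  h6:2  h7:2 ⇒ 4.
Reduction 6 − 4 = 2.

2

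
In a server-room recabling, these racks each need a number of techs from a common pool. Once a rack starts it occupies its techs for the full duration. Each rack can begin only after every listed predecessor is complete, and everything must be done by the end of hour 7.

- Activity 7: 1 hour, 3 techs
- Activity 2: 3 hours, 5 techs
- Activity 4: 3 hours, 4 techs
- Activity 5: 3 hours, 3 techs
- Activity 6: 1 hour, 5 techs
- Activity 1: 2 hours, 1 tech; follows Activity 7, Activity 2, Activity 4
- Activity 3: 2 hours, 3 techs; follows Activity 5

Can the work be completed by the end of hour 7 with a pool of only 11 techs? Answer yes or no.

no

The minimum achievable peak is 12; 11 < 12, so no feasible schedule stays within the cap.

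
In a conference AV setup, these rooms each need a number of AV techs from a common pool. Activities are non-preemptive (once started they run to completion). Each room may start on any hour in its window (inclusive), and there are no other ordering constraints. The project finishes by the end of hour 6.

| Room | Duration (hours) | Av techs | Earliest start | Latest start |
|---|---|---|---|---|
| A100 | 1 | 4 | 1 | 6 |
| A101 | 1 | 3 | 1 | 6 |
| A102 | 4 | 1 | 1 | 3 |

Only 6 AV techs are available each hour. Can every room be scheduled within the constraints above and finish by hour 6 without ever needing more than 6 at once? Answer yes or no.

yes

Schedule A100@1, A101@2, A102@2: h1:4  h2:4  h3:1  h4:1  h5:1  h6:0 — peak 4 ≤ 6.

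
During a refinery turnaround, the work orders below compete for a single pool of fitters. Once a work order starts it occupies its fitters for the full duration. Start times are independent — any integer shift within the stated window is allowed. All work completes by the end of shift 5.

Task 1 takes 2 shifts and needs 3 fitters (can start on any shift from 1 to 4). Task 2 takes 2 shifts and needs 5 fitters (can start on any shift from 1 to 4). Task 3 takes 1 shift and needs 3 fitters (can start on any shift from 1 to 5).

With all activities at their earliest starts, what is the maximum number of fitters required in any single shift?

11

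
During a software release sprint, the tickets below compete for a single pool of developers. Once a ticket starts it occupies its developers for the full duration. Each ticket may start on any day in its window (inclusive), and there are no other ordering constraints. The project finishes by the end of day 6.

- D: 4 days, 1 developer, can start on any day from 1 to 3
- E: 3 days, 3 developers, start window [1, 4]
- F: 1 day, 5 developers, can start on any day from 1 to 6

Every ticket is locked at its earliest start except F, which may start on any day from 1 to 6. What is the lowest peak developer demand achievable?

5

F@1: d1:9  d2:4  d3:4  d4:1  d5:0  d6:0 → peak 9
F@2: d1:4  d2:9  d3:4  d4:1  d5:0  d6:0 → peak 9
F@3: d1:4  d2:4  d3:9  d4:1  d5:0  d6:0 → peak 9
F@4: d1:4  d2:4  d3:4  d4:6  d5:0  d6:0 → peak 6
F@5: d1:4  d2:4  d3:4  d4:1  d5:5  d6:0 → peak 5
F@6: d1:4  d2:4  d3:4  d4:1  d5:0  d6:5 → peak 5
Best is F@5, peak 5.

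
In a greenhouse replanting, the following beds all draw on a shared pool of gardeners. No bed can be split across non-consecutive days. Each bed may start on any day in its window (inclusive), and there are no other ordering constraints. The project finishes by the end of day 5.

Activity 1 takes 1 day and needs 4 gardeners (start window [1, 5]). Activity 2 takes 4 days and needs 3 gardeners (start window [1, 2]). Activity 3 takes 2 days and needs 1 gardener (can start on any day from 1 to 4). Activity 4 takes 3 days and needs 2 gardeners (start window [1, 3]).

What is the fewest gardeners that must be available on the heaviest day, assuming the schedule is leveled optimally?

5

Early-start (Activity 1@1, Activity 2@1, Activity 3@1, Activity 4@1) gives peak 10: d1:10  d2:6  d3:5  d4:3  d5:0.
Shift Activity 2→2, Activity 4→3.
Schedule Activity 1@1, Activity 2@2, Activity 3@1, Activity 4@3: d1:5  d2:4  d3:5  d4:5  d5:5 — peak 5.
Total gardener-days = 24 over 5 days ⇒ peak ≥ ⌈24/5⌉ = 5, so 5 is optimal.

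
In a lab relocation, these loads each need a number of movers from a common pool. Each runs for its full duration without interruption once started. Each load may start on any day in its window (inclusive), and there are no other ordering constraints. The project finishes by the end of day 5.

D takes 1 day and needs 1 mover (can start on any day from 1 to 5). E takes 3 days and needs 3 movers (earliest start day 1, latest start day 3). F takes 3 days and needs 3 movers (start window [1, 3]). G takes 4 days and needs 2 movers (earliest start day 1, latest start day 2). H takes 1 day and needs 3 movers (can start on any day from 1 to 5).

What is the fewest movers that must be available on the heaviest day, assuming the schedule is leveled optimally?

Early-start (D@1, E@1, F@1, G@1, H@1) gives peak 12: d1:12  d2:8  d3:8  d4:2  d5:0.
Shift G→2, H→4.
Schedule D@1, E@1, F@1, G@2, H@4: d1:7  d2:8  d3:8  d4:5  d5:2 — peak 8.

8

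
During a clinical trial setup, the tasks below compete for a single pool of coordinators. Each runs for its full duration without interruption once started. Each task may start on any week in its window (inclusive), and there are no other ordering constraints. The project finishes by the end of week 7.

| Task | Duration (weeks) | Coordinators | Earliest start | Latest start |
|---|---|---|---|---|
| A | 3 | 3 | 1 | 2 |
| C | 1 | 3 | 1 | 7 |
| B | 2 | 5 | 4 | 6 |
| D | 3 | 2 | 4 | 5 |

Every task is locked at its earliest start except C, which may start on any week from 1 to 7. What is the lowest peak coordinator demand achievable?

7

C@1: w1:6  w2:3  w3:3  w4:7  w5:7  w6:2  w7:0 → peak 7
C@2: w1:3  w2:6  w3:3  w4:7  w5:7  w6:2  w7:0 → peak 7
C@3: w1:3  w2:3  w3:6  w4:7  w5:7  w6:2  w7:0 → peak 7
C@4: w1:3  w2:3  w3:3  w4:10  w5:7  w6:2  w7:0 → peak 10
C@5: w1:3  w2:3  w3:3  w4:7  w5:10  w6:2  w7:0 → peak 10
C@6: w1:3  w2:3  w3:3  w4:7  w5:7  w6:5  w7:0 → peak 7
C@7: w1:3  w2:3  w3:3  w4:7  w5:7  w6:2  w7:3 → peak 7
Best is C@1, peak 7.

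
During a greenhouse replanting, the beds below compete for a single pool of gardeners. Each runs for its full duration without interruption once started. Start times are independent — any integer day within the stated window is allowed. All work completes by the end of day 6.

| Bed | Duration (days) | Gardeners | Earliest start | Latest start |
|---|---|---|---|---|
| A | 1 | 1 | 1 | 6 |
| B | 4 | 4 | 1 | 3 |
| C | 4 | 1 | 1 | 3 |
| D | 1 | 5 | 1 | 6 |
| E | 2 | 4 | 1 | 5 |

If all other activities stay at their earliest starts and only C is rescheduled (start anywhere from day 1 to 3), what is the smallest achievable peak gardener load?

14

C@1: d1:15  d2:9  d3:5  d4:5  d5:0  d6:0 → peak 15
C@2: d1:14  d2:9  d3:5  d4:5  d5:1  d6:0 → peak 14
C@3: d1:14  d2:8  d3:5  d4:5  d5:1  d6:1 → peak 14
Best is C@2, peak 14.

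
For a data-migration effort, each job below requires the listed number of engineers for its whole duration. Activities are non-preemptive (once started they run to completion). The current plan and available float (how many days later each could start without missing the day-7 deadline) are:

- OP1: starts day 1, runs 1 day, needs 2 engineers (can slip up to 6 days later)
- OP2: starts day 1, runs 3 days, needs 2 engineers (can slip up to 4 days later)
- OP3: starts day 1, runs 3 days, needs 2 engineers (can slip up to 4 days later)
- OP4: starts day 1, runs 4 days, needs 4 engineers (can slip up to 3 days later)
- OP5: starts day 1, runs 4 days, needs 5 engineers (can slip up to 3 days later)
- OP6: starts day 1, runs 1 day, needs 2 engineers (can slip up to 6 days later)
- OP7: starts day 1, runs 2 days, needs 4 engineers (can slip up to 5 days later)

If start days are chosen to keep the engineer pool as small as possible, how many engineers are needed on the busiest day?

Early-start (OP1@1, OP2@1, OP3@1, OP4@1, OP5@1, OP6@1, OP7@1) gives peak 21: d1:21  d2:17  d3:13  d4:9  d5:0  d6:0  d7:0.
Shift OP4→2, OP5→4, OP7→6.
Schedule OP1@1, OP2@1, OP3@1, OP4@2, OP5@4, OP6@1, OP7@6: d1:8  d2:8  d3:8  d4:9  d5:9  d6:9  d7:9 — peak 9.
Total engineer-days = 60 over 7 days ⇒ peak ≥ ⌈60/7⌉ = 9, so 9 is optimal.

9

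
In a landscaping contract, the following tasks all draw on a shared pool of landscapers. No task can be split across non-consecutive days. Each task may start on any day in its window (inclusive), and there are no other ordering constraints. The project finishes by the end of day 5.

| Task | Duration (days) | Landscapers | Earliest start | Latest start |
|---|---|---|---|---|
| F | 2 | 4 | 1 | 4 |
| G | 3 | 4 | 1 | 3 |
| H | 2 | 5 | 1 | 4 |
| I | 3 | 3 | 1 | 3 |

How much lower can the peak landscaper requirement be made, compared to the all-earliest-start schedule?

8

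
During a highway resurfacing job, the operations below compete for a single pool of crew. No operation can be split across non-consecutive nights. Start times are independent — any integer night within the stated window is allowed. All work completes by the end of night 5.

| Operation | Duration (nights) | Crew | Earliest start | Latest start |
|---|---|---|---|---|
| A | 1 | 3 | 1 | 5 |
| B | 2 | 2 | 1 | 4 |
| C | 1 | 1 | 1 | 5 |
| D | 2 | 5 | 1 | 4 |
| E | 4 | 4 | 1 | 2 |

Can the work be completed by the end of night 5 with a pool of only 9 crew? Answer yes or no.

Schedule A@1, B@1, C@1, D@3, E@2: n1:6  n2:6  n3:9  n4:9  n5:4 — peak 9 ≤ 9.

yes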